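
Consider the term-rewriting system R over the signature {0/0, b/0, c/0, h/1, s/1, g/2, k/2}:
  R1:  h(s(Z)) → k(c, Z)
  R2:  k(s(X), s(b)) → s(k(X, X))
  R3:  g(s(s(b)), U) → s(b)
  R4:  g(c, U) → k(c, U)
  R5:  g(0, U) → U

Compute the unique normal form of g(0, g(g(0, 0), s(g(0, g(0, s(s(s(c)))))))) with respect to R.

1. g(0, g(g(0, 0), s(g(0, g(0, s(s(s(c))))))))  →  g(g(0, 0), s(g(0, g(0, s(s(s(c)))))))   [R5 at ε]
2. g(g(0, 0), s(g(0, g(0, s(s(s(c)))))))  →  g(0, s(g(0, g(0, s(s(s(c)))))))   [R5 at 1]
3. g(0, s(g(0, g(0, s(s(s(c)))))))  →  s(g(0, g(0, s(s(s(c))))))   [R5 at ε]
4. s(g(0, g(0, s(s(s(c))))))  →  s(g(0, s(s(s(c)))))   [R5 at 1]
5. s(g(0, s(s(s(c)))))  →  s(s(s(s(c))))   [R5 at 1]

s(s(s(s(c))))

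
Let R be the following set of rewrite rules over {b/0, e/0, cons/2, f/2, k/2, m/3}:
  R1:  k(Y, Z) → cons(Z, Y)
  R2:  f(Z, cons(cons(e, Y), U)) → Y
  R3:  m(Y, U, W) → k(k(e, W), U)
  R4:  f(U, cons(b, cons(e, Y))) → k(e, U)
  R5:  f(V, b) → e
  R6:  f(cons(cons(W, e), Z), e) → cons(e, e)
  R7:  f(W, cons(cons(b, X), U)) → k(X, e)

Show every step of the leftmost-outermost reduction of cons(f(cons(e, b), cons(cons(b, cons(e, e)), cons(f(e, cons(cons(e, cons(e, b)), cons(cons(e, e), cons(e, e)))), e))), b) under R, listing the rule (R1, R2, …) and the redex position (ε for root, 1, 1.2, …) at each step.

cons(cons(e, cons(e, e)), b)

1. cons(f(cons(e, b), cons(cons(b, cons(e, e)), cons(f(e, cons(cons(e, cons(e, b)), cons(cons(e, e), cons(e, e)))), e))), b)  →  cons(k(cons(e, e), e), b)   [R7 at 1]
2. cons(k(cons(e, e), e), b)  →  cons(cons(e, cons(e, e)), b)   [R1 at 1]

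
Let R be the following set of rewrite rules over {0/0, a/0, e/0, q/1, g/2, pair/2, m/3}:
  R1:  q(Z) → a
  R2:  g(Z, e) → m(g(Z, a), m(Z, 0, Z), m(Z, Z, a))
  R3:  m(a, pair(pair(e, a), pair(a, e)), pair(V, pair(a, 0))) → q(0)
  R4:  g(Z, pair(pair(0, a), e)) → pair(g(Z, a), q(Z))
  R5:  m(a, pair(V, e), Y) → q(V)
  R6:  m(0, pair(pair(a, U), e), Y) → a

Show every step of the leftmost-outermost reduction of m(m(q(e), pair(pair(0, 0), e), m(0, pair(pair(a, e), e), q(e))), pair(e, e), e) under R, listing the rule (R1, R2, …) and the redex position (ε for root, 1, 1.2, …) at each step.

1. m(m(q(e), pair(pair(0, 0), e), m(0, pair(pair(a, e), e), q(e))), pair(e, e), e)  →  m(m(a, pair(pair(0, 0), e), m(0, pair(pair(a, e), e), q(e))), pair(e, e), e)   [R1 at 1.1]
2. m(m(a, pair(pair(0, 0), e), m(0, pair(pair(a, e), e), q(e))), pair(e, e), e)  →  m(q(pair(0, 0)), pair(e, e), e)   [R5 at 1]
3. m(q(pair(0, 0)), pair(e, e), e)  →  m(a, pair(e, e), e)   [R1 at 1]
4. m(a, pair(e, e), e)  →  q(e)   [R5 at ε]
5. q(e)  →  a   [R1 at ε]

a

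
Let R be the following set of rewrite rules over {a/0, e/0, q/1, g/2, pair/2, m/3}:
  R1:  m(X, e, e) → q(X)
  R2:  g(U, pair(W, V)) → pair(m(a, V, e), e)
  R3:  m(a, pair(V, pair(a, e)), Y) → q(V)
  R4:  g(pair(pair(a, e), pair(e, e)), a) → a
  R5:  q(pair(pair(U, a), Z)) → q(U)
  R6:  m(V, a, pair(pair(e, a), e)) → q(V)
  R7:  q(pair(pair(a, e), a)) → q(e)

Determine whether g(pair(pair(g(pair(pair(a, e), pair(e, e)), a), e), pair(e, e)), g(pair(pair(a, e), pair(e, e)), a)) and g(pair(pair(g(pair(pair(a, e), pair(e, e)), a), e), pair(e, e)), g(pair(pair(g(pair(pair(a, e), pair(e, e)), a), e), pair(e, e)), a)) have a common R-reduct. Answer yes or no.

Reduce t₁ = g(pair(pair(g(pair(pair(a, e), pair(e, e)), a), e), pair(e, e)), g(pair(pair(a, e), pair(e, e)), a)):
1. g(pair(pair(g(pair(pair(a, e), pair(e, e)), a), e), pair(e, e)), g(pair(pair(a, e), pair(e, e)), a))  →  g(pair(pair(a, e), pair(e, e)), g(pair(pair(a, e), pair(e, e)), a))   [R4 at 1.1.1]
2. g(pair(pair(a, e), pair(e, e)), g(pair(pair(a, e), pair(e, e)), a))  →  g(pair(pair(a, e), pair(e, e)), a)   [R4 at 2]
3. g(pair(pair(a, e), pair(e, e)), a)  →  a   [R4 at ε]

Reduce t₂ = g(pair(pair(g(pair(pair(a, e), pair(e, e)), a), e), pair(e, e)), g(pair(pair(g(pair(pair(a, e), pair(e, e)), a), e), pair(e, e)), a)):
1. g(pair(pair(g(pair(pair(a, e), pair(e, e)), a), e), pair(e, e)), g(pair(pair(g(pair(pair(a, e), pair(e, e)), a), e), pair(e, e)), a))  →  g(pair(pair(a, e), pair(e, e)), g(pair(pair(g(pair(pair(a, e), pair(e, e)), a), e), pair(e, e)), a))   [R4 at 1.1.1]
2. g(pair(pair(a, e), pair(e, e)), g(pair(pair(g(pair(pair(a, e), pair(e, e)), a), e), pair(e, e)), a))  →  g(pair(pair(a, e), pair(e, e)), g(pair(pair(a, e), pair(e, e)), a))   [R4 at 2.1.1.1]
3. g(pair(pair(a, e), pair(e, e)), g(pair(pair(a, e), pair(e, e)), a))  →  g(pair(pair(a, e), pair(e, e)), a)   [R4 at 2]
4. g(pair(pair(a, e), pair(e, e)), a)  →  a   [R4 at ε]

yes — NF(t₁) = a, NF(t₂) = a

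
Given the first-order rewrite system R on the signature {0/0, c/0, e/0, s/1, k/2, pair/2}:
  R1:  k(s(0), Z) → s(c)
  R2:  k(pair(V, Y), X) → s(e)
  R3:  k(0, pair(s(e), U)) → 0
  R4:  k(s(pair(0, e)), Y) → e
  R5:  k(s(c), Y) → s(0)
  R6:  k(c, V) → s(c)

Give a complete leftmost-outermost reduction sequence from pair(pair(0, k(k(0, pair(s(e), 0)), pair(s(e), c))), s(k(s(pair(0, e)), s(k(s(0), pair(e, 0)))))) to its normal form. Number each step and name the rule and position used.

1. pair(pair(0, k(k(0, pair(s(e), 0)), pair(s(e), c))), s(k(s(pair(0, e)), s(k(s(0), pair(e, 0))))))  →  pair(pair(0, k(0, pair(s(e), c))), s(k(s(pair(0, e)), s(k(s(0), pair(e, 0))))))   [R3 at 1.2.1]
2. pair(pair(0, k(0, pair(s(e), c))), s(k(s(pair(0, e)), s(k(s(0), pair(e, 0))))))  →  pair(pair(0, 0), s(k(s(pair(0, e)), s(k(s(0), pair(e, 0))))))   [R3 at 1.2]
3. pair(pair(0, 0), s(k(s(pair(0, e)), s(k(s(0), pair(e, 0))))))  →  pair(pair(0, 0), s(e))   [R4 at 2.1]

pair(pair(0, 0), s(e))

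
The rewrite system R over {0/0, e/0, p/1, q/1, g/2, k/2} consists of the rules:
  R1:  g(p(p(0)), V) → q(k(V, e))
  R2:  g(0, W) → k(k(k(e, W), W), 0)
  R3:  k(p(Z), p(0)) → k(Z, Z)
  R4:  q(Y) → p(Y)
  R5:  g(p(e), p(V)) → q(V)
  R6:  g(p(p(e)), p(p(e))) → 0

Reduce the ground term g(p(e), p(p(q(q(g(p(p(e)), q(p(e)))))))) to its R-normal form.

1. g(p(e), p(p(q(q(g(p(p(e)), q(p(e))))))))  →  q(p(q(q(g(p(p(e)), q(p(e)))))))   [R5 at ε]
2. q(p(q(q(g(p(p(e)), q(p(e)))))))  →  p(p(q(q(g(p(p(e)), q(p(e)))))))   [R4 at ε]
3. p(p(q(q(g(p(p(e)), q(p(e)))))))  →  p(p(p(q(g(p(p(e)), q(p(e)))))))   [R4 at 1.1]
4. p(p(p(q(g(p(p(e)), q(p(e)))))))  →  p(p(p(p(g(p(p(e)), q(p(e)))))))   [R4 at 1.1.1]
5. p(p(p(p(g(p(p(e)), q(p(e)))))))  →  p(p(p(p(g(p(p(e)), p(p(e)))))))   [R4 at 1.1.1.1.2]
6. p(p(p(p(g(p(p(e)), p(p(e)))))))  →  p(p(p(p(0))))   [R6 at 1.1.1.1]

p(p(p(p(0))))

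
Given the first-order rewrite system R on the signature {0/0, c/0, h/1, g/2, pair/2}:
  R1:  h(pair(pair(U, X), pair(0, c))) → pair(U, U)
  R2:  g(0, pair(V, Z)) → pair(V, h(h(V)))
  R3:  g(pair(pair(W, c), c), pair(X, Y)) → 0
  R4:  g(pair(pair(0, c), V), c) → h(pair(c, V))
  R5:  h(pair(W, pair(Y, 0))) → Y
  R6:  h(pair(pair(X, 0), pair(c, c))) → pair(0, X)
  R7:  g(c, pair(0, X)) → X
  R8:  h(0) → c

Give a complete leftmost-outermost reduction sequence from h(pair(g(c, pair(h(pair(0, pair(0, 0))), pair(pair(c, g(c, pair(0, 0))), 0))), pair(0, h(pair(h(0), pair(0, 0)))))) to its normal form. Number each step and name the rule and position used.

0

1. h(pair(g(c, pair(h(pair(0, pair(0, 0))), pair(pair(c, g(c, pair(0, 0))), 0))), pair(0, h(pair(h(0), pair(0, 0))))))  →  h(pair(g(c, pair(0, pair(pair(c, g(c, pair(0, 0))), 0))), pair(0, h(pair(h(0), pair(0, 0))))))   [R5 at 1.1.2.1]
2. h(pair(g(c, pair(0, pair(pair(c, g(c, pair(0, 0))), 0))), pair(0, h(pair(h(0), pair(0, 0))))))  →  h(pair(pair(pair(c, g(c, pair(0, 0))), 0), pair(0, h(pair(h(0), pair(0, 0))))))   [R7 at 1.1]
3. h(pair(pair(pair(c, g(c, pair(0, 0))), 0), pair(0, h(pair(h(0), pair(0, 0))))))  →  h(pair(pair(pair(c, 0), 0), pair(0, h(pair(h(0), pair(0, 0))))))   [R7 at 1.1.1.2]
4. h(pair(pair(pair(c, 0), 0), pair(0, h(pair(h(0), pair(0, 0))))))  →  h(pair(pair(pair(c, 0), 0), pair(0, 0)))   [R5 at 1.2.2]
5. h(pair(pair(pair(c, 0), 0), pair(0, 0)))  →  0   [R5 at ε]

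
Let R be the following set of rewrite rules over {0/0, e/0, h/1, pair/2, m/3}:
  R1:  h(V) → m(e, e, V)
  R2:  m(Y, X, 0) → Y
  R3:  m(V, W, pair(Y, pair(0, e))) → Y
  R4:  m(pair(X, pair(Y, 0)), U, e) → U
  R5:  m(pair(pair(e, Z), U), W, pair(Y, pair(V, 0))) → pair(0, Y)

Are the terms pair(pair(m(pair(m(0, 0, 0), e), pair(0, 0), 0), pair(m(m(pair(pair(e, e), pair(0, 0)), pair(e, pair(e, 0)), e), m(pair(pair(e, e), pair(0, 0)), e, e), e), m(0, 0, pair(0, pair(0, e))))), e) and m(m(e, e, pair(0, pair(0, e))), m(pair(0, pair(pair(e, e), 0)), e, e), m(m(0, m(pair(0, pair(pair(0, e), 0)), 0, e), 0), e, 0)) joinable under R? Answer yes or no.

Reduce t₁ = pair(pair(m(pair(m(0, 0, 0), e), pair(0, 0), 0), pair(m(m(pair(pair(e, e), pair(0, 0)), pair(e, pair(e, 0)), e), m(pair(pair(e, e), pair(0, 0)), e, e), e), m(0, 0, pair(0, pair(0, e))))), e):
1. pair(pair(m(pair(m(0, 0, 0), e), pair(0, 0), 0), pair(m(m(pair(pair(e, e), pair(0, 0)), pair(e, pair(e, 0)), e), m(pair(pair(e, e), pair(0, 0)), e, e), e), m(0, 0, pair(0, pair(0, e))))), e)  →  pair(pair(pair(m(0, 0, 0), e), pair(m(m(pair(pair(e, e), pair(0, 0)), pair(e, pair(e, 0)), e), m(pair(pair(e, e), pair(0, 0)), e, e), e), m(0, 0, pair(0, pair(0, e))))), e)   [R2 at 1.1]
2. pair(pair(pair(m(0, 0, 0), e), pair(m(m(pair(pair(e, e), pair(0, 0)), pair(e, pair(e, 0)), e), m(pair(pair(e, e), pair(0, 0)), e, e), e), m(0, 0, pair(0, pair(0, e))))), e)  →  pair(pair(pair(0, e), pair(m(m(pair(pair(e, e), pair(0, 0)), pair(e, pair(e, 0)), e), m(pair(pair(e, e), pair(0, 0)), e, e), e), m(0, 0, pair(0, pair(0, e))))), e)   [R2 at 1.1.1]
3. pair(pair(pair(0, e), pair(m(m(pair(pair(e, e), pair(0, 0)), pair(e, pair(e, 0)), e), m(pair(pair(e, e), pair(0, 0)), e, e), e), m(0, 0, pair(0, pair(0, e))))), e)  →  pair(pair(pair(0, e), pair(m(pair(e, pair(e, 0)), m(pair(pair(e, e), pair(0, 0)), e, e), e), m(0, 0, pair(0, pair(0, e))))), e)   [R4 at 1.2.1.1]
4. pair(pair(pair(0, e), pair(m(pair(e, pair(e, 0)), m(pair(pair(e, e), pair(0, 0)), e, e), e), m(0, 0, pair(0, pair(0, e))))), e)  →  pair(pair(pair(0, e), pair(m(pair(pair(e, e), pair(0, 0)), e, e), m(0, 0, pair(0, pair(0, e))))), e)   [R4 at 1.2.1]
5. pair(pair(pair(0, e), pair(m(pair(pair(e, e), pair(0, 0)), e, e), m(0, 0, pair(0, pair(0, e))))), e)  →  pair(pair(pair(0, e), pair(e, m(0, 0, pair(0, pair(0, e))))), e)   [R4 at 1.2.1]
6. pair(pair(pair(0, e), pair(e, m(0, 0, pair(0, pair(0, e))))), e)  →  pair(pair(pair(0, e), pair(e, 0)), e)   [R3 at 1.2.2]

Reduce t₂ = m(m(e, e, pair(0, pair(0, e))), m(pair(0, pair(pair(e, e), 0)), e, e), m(m(0, m(pair(0, pair(pair(0, e), 0)), 0, e), 0), e, 0)):
1. m(m(e, e, pair(0, pair(0, e))), m(pair(0, pair(pair(e, e), 0)), e, e), m(m(0, m(pair(0, pair(pair(0, e), 0)), 0, e), 0), e, 0))  →  m(0, m(pair(0, pair(pair(e, e), 0)), e, e), m(m(0, m(pair(0, pair(pair(0, e), 0)), 0, e), 0), e, 0))   [R3 at 1]
2. m(0, m(pair(0, pair(pair(e, e), 0)), e, e), m(m(0, m(pair(0, pair(pair(0, e), 0)), 0, e), 0), e, 0))  →  m(0, e, m(m(0, m(pair(0, pair(pair(0, e), 0)), 0, e), 0), e, 0))   [R4 at 2]
3. m(0, e, m(m(0, m(pair(0, pair(pair(0, e), 0)), 0, e), 0), e, 0))  →  m(0, e, m(0, m(pair(0, pair(pair(0, e), 0)), 0, e), 0))   [R2 at 3]
4. m(0, e, m(0, m(pair(0, pair(pair(0, e), 0)), 0, e), 0))  →  m(0, e, 0)   [R2 at 3]
5. m(0, e, 0)  →  0   [R2 at ε]

no — NF(t₁) = pair(pair(pair(0, e), pair(e, 0)), e), NF(t₂) = 0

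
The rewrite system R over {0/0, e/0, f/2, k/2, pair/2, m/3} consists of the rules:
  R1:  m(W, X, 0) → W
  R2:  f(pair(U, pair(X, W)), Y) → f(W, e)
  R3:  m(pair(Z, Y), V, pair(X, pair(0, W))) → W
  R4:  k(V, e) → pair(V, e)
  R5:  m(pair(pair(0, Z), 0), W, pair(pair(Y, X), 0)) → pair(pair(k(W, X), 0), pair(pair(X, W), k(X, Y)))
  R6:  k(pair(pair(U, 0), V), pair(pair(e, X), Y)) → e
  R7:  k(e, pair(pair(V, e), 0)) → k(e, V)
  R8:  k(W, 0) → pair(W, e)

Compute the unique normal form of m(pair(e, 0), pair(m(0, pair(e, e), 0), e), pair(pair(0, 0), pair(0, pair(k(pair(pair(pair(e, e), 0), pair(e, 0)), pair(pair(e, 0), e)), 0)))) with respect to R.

pair(e, 0)

1. m(pair(e, 0), pair(m(0, pair(e, e), 0), e), pair(pair(0, 0), pair(0, pair(k(pair(pair(pair(e, e), 0), pair(e, 0)), pair(pair(e, 0), e)), 0))))  →  pair(k(pair(pair(pair(e, e), 0), pair(e, 0)), pair(pair(e, 0), e)), 0)   [R3 at ε]
2. pair(k(pair(pair(pair(e, e), 0), pair(e, 0)), pair(pair(e, 0), e)), 0)  →  pair(e, 0)   [R6 at 1]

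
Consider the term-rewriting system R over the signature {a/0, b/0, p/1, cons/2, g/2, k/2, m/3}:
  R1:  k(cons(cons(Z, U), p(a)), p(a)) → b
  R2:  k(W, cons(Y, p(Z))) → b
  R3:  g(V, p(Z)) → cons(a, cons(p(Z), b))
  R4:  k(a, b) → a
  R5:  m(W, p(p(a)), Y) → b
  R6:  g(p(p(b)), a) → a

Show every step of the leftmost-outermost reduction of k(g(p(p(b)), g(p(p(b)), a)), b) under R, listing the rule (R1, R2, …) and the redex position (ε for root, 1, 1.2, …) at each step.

1. k(g(p(p(b)), g(p(p(b)), a)), b)  →  k(g(p(p(b)), a), b)   [R6 at 1.2]
2. k(g(p(p(b)), a), b)  →  k(a, b)   [R6 at 1]
3. k(a, b)  →  a   [R4 at ε]

a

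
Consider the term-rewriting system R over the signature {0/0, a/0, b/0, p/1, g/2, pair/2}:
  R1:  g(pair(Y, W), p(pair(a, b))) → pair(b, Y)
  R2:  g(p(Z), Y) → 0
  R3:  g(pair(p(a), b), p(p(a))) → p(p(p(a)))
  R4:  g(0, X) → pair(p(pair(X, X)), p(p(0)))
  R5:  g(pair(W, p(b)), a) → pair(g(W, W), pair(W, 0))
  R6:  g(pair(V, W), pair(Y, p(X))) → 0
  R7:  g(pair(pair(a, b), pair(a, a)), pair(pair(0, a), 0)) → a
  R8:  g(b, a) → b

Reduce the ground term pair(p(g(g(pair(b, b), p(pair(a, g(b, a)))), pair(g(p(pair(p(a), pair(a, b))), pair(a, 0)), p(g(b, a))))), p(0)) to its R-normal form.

pair(p(0), p(0))

1. pair(p(g(g(pair(b, b), p(pair(a, g(b, a)))), pair(g(p(pair(p(a), pair(a, b))), pair(a, 0)), p(g(b, a))))), p(0))  →  pair(p(g(g(pair(b, b), p(pair(a, b))), pair(g(p(pair(p(a), pair(a, b))), pair(a, 0)), p(g(b, a))))), p(0))   [R8 at 1.1.1.2.1.2]
2. pair(p(g(g(pair(b, b), p(pair(a, b))), pair(g(p(pair(p(a), pair(a, b))), pair(a, 0)), p(g(b, a))))), p(0))  →  pair(p(g(pair(b, b), pair(g(p(pair(p(a), pair(a, b))), pair(a, 0)), p(g(b, a))))), p(0))   [R1 at 1.1.1]
3. pair(p(g(pair(b, b), pair(g(p(pair(p(a), pair(a, b))), pair(a, 0)), p(g(b, a))))), p(0))  →  pair(p(0), p(0))   [R6 at 1.1]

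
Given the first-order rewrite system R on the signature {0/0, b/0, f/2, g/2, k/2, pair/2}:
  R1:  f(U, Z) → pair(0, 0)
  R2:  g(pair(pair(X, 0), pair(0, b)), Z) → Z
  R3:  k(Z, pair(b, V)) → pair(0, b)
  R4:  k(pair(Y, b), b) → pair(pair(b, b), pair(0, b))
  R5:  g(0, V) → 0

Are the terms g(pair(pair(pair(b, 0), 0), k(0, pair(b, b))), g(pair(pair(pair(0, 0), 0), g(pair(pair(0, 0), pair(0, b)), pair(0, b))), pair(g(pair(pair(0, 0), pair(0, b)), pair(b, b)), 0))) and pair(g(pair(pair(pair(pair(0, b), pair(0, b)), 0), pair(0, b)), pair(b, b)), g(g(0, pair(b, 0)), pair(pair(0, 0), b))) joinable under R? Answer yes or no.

Reduce t₁ = g(pair(pair(pair(b, 0), 0), k(0, pair(b, b))), g(pair(pair(pair(0, 0), 0), g(pair(pair(0, 0), pair(0, b)), pair(0, b))), pair(g(pair(pair(0, 0), pair(0, b)), pair(b, b)), 0))):
1. g(pair(pair(pair(b, 0), 0), k(0, pair(b, b))), g(pair(pair(pair(0, 0), 0), g(pair(pair(0, 0), pair(0, b)), pair(0, b))), pair(g(pair(pair(0, 0), pair(0, b)), pair(b, b)), 0)))  →  g(pair(pair(pair(b, 0), 0), pair(0, b)), g(pair(pair(pair(0, 0), 0), g(pair(pair(0, 0), pair(0, b)), pair(0, b))), pair(g(pair(pair(0, 0), pair(0, b)), pair(b, b)), 0)))   [R3 at 1.2]
2. g(pair(pair(pair(b, 0), 0), pair(0, b)), g(pair(pair(pair(0, 0), 0), g(pair(pair(0, 0), pair(0, b)), pair(0, b))), pair(g(pair(pair(0, 0), pair(0, b)), pair(b, b)), 0)))  →  g(pair(pair(pair(0, 0), 0), g(pair(pair(0, 0), pair(0, b)), pair(0, b))), pair(g(pair(pair(0, 0), pair(0, b)), pair(b, b)), 0))   [R2 at ε]
3. g(pair(pair(pair(0, 0), 0), g(pair(pair(0, 0), pair(0, b)), pair(0, b))), pair(g(pair(pair(0, 0), pair(0, b)), pair(b, b)), 0))  →  g(pair(pair(pair(0, 0), 0), pair(0, b)), pair(g(pair(pair(0, 0), pair(0, b)), pair(b, b)), 0))   [R2 at 1.2]
4. g(pair(pair(pair(0, 0), 0), pair(0, b)), pair(g(pair(pair(0, 0), pair(0, b)), pair(b, b)), 0))  →  pair(g(pair(pair(0, 0), pair(0, b)), pair(b, b)), 0)   [R2 at ε]
5. pair(g(pair(pair(0, 0), pair(0, b)), pair(b, b)), 0)  →  pair(pair(b, b), 0)   [R2 at 1]

Reduce t₂ = pair(g(pair(pair(pair(pair(0, b), pair(0, b)), 0), pair(0, b)), pair(b, b)), g(g(0, pair(b, 0)), pair(pair(0, 0), b))):
1. pair(g(pair(pair(pair(pair(0, b), pair(0, b)), 0), pair(0, b)), pair(b, b)), g(g(0, pair(b, 0)), pair(pair(0, 0), b)))  →  pair(pair(b, b), g(g(0, pair(b, 0)), pair(pair(0, 0), b)))   [R2 at 1]
2. pair(pair(b, b), g(g(0, pair(b, 0)), pair(pair(0, 0), b)))  →  pair(pair(b, b), g(0, pair(pair(0, 0), b)))   [R5 at 2.1]
3. pair(pair(b, b), g(0, pair(pair(0, 0), b)))  →  pair(pair(b, b), 0)   [R5 at 2]

yes — NF(t₁) = pair(pair(b, b), 0), NF(t₂) = pair(pair(b, b), 0)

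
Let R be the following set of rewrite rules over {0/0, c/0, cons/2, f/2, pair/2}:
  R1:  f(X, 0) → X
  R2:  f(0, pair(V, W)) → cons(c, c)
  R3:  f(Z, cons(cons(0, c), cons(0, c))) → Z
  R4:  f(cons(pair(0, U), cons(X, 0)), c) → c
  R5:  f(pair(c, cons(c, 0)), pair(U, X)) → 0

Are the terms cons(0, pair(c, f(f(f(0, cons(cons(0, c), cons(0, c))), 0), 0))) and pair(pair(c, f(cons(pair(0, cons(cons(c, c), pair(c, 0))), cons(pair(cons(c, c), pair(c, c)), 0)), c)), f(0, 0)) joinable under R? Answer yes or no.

no — NF(t₁) = cons(0, pair(c, 0)), NF(t₂) = pair(pair(c, c), 0)

Reduce t₁ = cons(0, pair(c, f(f(f(0, cons(cons(0, c), cons(0, c))), 0), 0))):
1. cons(0, pair(c, f(f(f(0, cons(cons(0, c), cons(0, c))), 0), 0)))  →  cons(0, pair(c, f(f(0, cons(cons(0, c), cons(0, c))), 0)))   [R1 at 2.2]
2. cons(0, pair(c, f(f(0, cons(cons(0, c), cons(0, c))), 0)))  →  cons(0, pair(c, f(0, cons(cons(0, c), cons(0, c)))))   [R1 at 2.2]
3. cons(0, pair(c, f(0, cons(cons(0, c), cons(0, c)))))  →  cons(0, pair(c, 0))   [R3 at 2.2]

Reduce t₂ = pair(pair(c, f(cons(pair(0, cons(cons(c, c), pair(c, 0))), cons(pair(cons(c, c), pair(c, c)), 0)), c)), f(0, 0)):
1. pair(pair(c, f(cons(pair(0, cons(cons(c, c), pair(c, 0))), cons(pair(cons(c, c), pair(c, c)), 0)), c)), f(0, 0))  →  pair(pair(c, c), f(0, 0))   [R4 at 1.2]
2. pair(pair(c, c), f(0, 0))  →  pair(pair(c, c), 0)   [R1 at 2]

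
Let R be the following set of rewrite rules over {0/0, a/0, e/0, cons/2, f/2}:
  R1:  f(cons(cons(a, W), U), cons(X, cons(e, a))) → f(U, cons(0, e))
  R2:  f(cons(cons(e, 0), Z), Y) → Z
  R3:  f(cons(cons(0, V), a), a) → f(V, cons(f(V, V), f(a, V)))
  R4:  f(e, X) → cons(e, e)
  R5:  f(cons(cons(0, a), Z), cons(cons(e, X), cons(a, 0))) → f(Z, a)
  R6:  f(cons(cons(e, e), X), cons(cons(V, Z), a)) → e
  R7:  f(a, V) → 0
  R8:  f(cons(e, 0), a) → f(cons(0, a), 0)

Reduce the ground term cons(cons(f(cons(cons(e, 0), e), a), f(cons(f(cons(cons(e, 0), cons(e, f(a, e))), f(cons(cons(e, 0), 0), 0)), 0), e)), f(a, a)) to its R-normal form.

cons(cons(e, 0), 0)

1. cons(cons(f(cons(cons(e, 0), e), a), f(cons(f(cons(cons(e, 0), cons(e, f(a, e))), f(cons(cons(e, 0), 0), 0)), 0), e)), f(a, a))  →  cons(cons(e, f(cons(f(cons(cons(e, 0), cons(e, f(a, e))), f(cons(cons(e, 0), 0), 0)), 0), e)), f(a, a))   [R2 at 1.1]
2. cons(cons(e, f(cons(f(cons(cons(e, 0), cons(e, f(a, e))), f(cons(cons(e, 0), 0), 0)), 0), e)), f(a, a))  →  cons(cons(e, f(cons(cons(e, f(a, e)), 0), e)), f(a, a))   [R2 at 1.2.1.1]
3. cons(cons(e, f(cons(cons(e, f(a, e)), 0), e)), f(a, a))  →  cons(cons(e, f(cons(cons(e, 0), 0), e)), f(a, a))   [R7 at 1.2.1.1.2]
4. cons(cons(e, f(cons(cons(e, 0), 0), e)), f(a, a))  →  cons(cons(e, 0), f(a, a))   [R2 at 1.2]
5. cons(cons(e, 0), f(a, a))  →  cons(cons(e, 0), 0)   [R7 at 2]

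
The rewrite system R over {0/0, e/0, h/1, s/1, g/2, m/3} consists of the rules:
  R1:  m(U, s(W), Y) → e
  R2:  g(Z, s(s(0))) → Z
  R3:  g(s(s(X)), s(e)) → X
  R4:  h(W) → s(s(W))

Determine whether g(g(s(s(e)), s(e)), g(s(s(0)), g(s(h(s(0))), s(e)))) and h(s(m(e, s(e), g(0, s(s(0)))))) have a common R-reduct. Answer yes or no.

Reduce t₁ = g(g(s(s(e)), s(e)), g(s(s(0)), g(s(h(s(0))), s(e)))):
1. g(g(s(s(e)), s(e)), g(s(s(0)), g(s(h(s(0))), s(e))))  →  g(e, g(s(s(0)), g(s(h(s(0))), s(e))))   [R3 at 1]
2. g(e, g(s(s(0)), g(s(h(s(0))), s(e))))  →  g(e, g(s(s(0)), g(s(s(s(s(0)))), s(e))))   [R4 at 2.2.1.1]
3. g(e, g(s(s(0)), g(s(s(s(s(0)))), s(e))))  →  g(e, g(s(s(0)), s(s(0))))   [R3 at 2.2]
4. g(e, g(s(s(0)), s(s(0))))  →  g(e, s(s(0)))   [R2 at 2]
5. g(e, s(s(0)))  →  e   [R2 at ε]

Reduce t₂ = h(s(m(e, s(e), g(0, s(s(0)))))):
1. h(s(m(e, s(e), g(0, s(s(0))))))  →  s(s(s(m(e, s(e), g(0, s(s(0)))))))   [R4 at ε]
2. s(s(s(m(e, s(e), g(0, s(s(0)))))))  →  s(s(s(e)))   [R1 at 1.1.1]

no — NF(t₁) = e, NF(t₂) = s(s(s(e)))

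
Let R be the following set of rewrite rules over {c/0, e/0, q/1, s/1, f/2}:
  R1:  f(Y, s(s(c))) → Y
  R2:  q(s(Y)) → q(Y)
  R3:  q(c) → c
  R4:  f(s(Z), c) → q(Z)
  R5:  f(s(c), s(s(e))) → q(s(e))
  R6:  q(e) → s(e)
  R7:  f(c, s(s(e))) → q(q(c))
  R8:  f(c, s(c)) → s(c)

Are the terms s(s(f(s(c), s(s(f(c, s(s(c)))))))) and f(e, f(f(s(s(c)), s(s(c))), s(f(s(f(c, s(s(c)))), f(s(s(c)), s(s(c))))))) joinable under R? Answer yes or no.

no — NF(t₁) = s(s(s(c))), NF(t₂) = e

Reduce t₁ = s(s(f(s(c), s(s(f(c, s(s(c)))))))):
1. s(s(f(s(c), s(s(f(c, s(s(c))))))))  →  s(s(f(s(c), s(s(c)))))   [R1 at 1.1.2.1.1]
2. s(s(f(s(c), s(s(c)))))  →  s(s(s(c)))   [R1 at 1.1]

Reduce t₂ = f(e, f(f(s(s(c)), s(s(c))), s(f(s(f(c, s(s(c)))), f(s(s(c)), s(s(c))))))):
1. f(e, f(f(s(s(c)), s(s(c))), s(f(s(f(c, s(s(c)))), f(s(s(c)), s(s(c)))))))  →  f(e, f(s(s(c)), s(f(s(f(c, s(s(c)))), f(s(s(c)), s(s(c)))))))   [R1 at 2.1]
2. f(e, f(s(s(c)), s(f(s(f(c, s(s(c)))), f(s(s(c)), s(s(c)))))))  →  f(e, f(s(s(c)), s(f(s(c), f(s(s(c)), s(s(c)))))))   [R1 at 2.2.1.1.1]
3. f(e, f(s(s(c)), s(f(s(c), f(s(s(c)), s(s(c)))))))  →  f(e, f(s(s(c)), s(f(s(c), s(s(c))))))   [R1 at 2.2.1.2]
4. f(e, f(s(s(c)), s(f(s(c), s(s(c))))))  →  f(e, f(s(s(c)), s(s(c))))   [R1 at 2.2.1]
5. f(e, f(s(s(c)), s(s(c))))  →  f(e, s(s(c)))   [R1 at 2]
6. f(e, s(s(c)))  →  e   [R1 at ε]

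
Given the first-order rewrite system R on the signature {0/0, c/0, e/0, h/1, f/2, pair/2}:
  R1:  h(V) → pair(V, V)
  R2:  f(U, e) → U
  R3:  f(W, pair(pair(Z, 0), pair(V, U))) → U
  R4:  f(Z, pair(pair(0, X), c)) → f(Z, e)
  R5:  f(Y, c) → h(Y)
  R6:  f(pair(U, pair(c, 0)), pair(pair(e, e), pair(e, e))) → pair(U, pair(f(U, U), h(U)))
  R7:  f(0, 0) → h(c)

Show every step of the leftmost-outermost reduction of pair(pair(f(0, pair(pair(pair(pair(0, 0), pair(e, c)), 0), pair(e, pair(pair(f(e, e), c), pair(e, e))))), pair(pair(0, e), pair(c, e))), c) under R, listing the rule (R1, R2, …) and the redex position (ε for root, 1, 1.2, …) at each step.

pair(pair(pair(pair(e, c), pair(e, e)), pair(pair(0, e), pair(c, e))), c)

1. pair(pair(f(0, pair(pair(pair(pair(0, 0), pair(e, c)), 0), pair(e, pair(pair(f(e, e), c), pair(e, e))))), pair(pair(0, e), pair(c, e))), c)  →  pair(pair(pair(pair(f(e, e), c), pair(e, e)), pair(pair(0, e), pair(c, e))), c)   [R3 at 1.1]
2. pair(pair(pair(pair(f(e, e), c), pair(e, e)), pair(pair(0, e), pair(c, e))), c)  →  pair(pair(pair(pair(e, c), pair(e, e)), pair(pair(0, e), pair(c, e))), c)   [R2 at 1.1.1.1]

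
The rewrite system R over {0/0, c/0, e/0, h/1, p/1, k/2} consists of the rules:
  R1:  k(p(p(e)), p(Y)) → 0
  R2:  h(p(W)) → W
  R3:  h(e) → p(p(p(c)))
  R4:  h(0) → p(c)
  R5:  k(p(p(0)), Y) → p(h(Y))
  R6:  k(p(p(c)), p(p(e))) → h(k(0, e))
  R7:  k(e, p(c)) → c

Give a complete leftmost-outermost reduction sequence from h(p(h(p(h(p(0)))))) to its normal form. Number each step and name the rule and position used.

0

1. h(p(h(p(h(p(0))))))  →  h(p(h(p(0))))   [R2 at ε]
2. h(p(h(p(0))))  →  h(p(0))   [R2 at ε]
3. h(p(0))  →  0   [R2 at ε]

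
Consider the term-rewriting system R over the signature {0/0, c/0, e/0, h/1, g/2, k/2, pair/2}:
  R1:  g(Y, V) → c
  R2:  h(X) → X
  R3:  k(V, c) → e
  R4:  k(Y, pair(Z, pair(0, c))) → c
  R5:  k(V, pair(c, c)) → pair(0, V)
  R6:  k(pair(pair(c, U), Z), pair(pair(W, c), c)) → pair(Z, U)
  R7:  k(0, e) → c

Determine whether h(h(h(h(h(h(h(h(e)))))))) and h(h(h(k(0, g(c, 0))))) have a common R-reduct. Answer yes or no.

Reduce t₁ = h(h(h(h(h(h(h(h(e)))))))):
1. h(h(h(h(h(h(h(h(e))))))))  →  h(h(h(h(h(h(h(e)))))))   [R2 at ε]
2. h(h(h(h(h(h(h(e)))))))  →  h(h(h(h(h(h(e))))))   [R2 at ε]
3. h(h(h(h(h(h(e))))))  →  h(h(h(h(h(e)))))   [R2 at ε]
4. h(h(h(h(h(e)))))  →  h(h(h(h(e))))   [R2 at ε]
5. h(h(h(h(e))))  →  h(h(h(e)))   [R2 at ε]
6. h(h(h(e)))  →  h(h(e))   [R2 at ε]
7. h(h(e))  →  h(e)   [R2 at ε]
8. h(e)  →  e   [R2 at ε]

Reduce t₂ = h(h(h(k(0, g(c, 0))))):
1. h(h(h(k(0, g(c, 0)))))  →  h(h(k(0, g(c, 0))))   [R2 at ε]
2. h(h(k(0, g(c, 0))))  →  h(k(0, g(c, 0)))   [R2 at ε]
3. h(k(0, g(c, 0)))  →  k(0, g(c, 0))   [R2 at ε]
4. k(0, g(c, 0))  →  k(0, c)   [R1 at 2]
5. k(0, c)  →  e   [R3 at ε]

yes — NF(t₁) = e, NF(t₂) = e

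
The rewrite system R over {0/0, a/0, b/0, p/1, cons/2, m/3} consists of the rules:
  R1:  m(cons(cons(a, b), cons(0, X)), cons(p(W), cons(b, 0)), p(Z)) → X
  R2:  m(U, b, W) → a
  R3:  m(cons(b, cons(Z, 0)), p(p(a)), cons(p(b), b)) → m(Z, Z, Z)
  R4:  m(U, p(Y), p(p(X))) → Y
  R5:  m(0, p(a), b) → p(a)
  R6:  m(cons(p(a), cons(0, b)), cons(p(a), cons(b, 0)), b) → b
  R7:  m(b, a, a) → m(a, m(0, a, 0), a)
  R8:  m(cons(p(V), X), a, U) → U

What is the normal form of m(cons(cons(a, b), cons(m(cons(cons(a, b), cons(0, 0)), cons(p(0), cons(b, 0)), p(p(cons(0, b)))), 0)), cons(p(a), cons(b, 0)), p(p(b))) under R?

1. m(cons(cons(a, b), cons(m(cons(cons(a, b), cons(0, 0)), cons(p(0), cons(b, 0)), p(p(cons(0, b)))), 0)), cons(p(a), cons(b, 0)), p(p(b)))  →  m(cons(cons(a, b), cons(0, 0)), cons(p(a), cons(b, 0)), p(p(b)))   [R1 at 1.2.1]
2. m(cons(cons(a, b), cons(0, 0)), cons(p(a), cons(b, 0)), p(p(b)))  →  0   [R1 at ε]

0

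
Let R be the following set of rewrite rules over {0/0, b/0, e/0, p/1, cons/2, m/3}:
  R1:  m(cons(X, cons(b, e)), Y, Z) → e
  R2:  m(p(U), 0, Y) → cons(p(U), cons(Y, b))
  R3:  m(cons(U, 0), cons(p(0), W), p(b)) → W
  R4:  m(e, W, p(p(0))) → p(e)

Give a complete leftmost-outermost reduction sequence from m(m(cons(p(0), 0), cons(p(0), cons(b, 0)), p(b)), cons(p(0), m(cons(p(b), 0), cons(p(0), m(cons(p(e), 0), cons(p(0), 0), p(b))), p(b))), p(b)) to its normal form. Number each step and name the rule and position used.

0

1. m(m(cons(p(0), 0), cons(p(0), cons(b, 0)), p(b)), cons(p(0), m(cons(p(b), 0), cons(p(0), m(cons(p(e), 0), cons(p(0), 0), p(b))), p(b))), p(b))  →  m(cons(b, 0), cons(p(0), m(cons(p(b), 0), cons(p(0), m(cons(p(e), 0), cons(p(0), 0), p(b))), p(b))), p(b))   [R3 at 1]
2. m(cons(b, 0), cons(p(0), m(cons(p(b), 0), cons(p(0), m(cons(p(e), 0), cons(p(0), 0), p(b))), p(b))), p(b))  →  m(cons(p(b), 0), cons(p(0), m(cons(p(e), 0), cons(p(0), 0), p(b))), p(b))   [R3 at ε]
3. m(cons(p(b), 0), cons(p(0), m(cons(p(e), 0), cons(p(0), 0), p(b))), p(b))  →  m(cons(p(e), 0), cons(p(0), 0), p(b))   [R3 at ε]
4. m(cons(p(e), 0), cons(p(0), 0), p(b))  →  0   [R3 at ε]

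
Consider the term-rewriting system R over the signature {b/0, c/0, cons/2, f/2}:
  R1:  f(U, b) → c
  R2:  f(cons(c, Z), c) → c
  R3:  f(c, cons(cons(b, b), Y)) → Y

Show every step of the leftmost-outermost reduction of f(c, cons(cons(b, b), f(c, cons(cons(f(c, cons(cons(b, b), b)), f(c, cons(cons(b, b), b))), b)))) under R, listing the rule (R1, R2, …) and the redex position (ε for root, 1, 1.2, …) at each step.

b

1. f(c, cons(cons(b, b), f(c, cons(cons(f(c, cons(cons(b, b), b)), f(c, cons(cons(b, b), b))), b))))  →  f(c, cons(cons(f(c, cons(cons(b, b), b)), f(c, cons(cons(b, b), b))), b))   [R3 at ε]
2. f(c, cons(cons(f(c, cons(cons(b, b), b)), f(c, cons(cons(b, b), b))), b))  →  f(c, cons(cons(b, f(c, cons(cons(b, b), b))), b))   [R3 at 2.1.1]
3. f(c, cons(cons(b, f(c, cons(cons(b, b), b))), b))  →  f(c, cons(cons(b, b), b))   [R3 at 2.1.2]
4. f(c, cons(cons(b, b), b))  →  b   [R3 at ε]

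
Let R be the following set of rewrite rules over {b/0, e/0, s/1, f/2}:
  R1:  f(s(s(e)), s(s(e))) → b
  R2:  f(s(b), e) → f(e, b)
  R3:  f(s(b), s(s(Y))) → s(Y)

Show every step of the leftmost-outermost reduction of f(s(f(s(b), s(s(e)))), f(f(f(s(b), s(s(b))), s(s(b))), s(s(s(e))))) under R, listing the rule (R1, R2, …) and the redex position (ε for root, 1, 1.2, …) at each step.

1. f(s(f(s(b), s(s(e)))), f(f(f(s(b), s(s(b))), s(s(b))), s(s(s(e)))))  →  f(s(s(e)), f(f(f(s(b), s(s(b))), s(s(b))), s(s(s(e)))))   [R3 at 1.1]
2. f(s(s(e)), f(f(f(s(b), s(s(b))), s(s(b))), s(s(s(e)))))  →  f(s(s(e)), f(f(s(b), s(s(b))), s(s(s(e)))))   [R3 at 2.1.1]
3. f(s(s(e)), f(f(s(b), s(s(b))), s(s(s(e)))))  →  f(s(s(e)), f(s(b), s(s(s(e)))))   [R3 at 2.1]
4. f(s(s(e)), f(s(b), s(s(s(e)))))  →  f(s(s(e)), s(s(e)))   [R3 at 2]
5. f(s(s(e)), s(s(e)))  →  b   [R1 at ε]

b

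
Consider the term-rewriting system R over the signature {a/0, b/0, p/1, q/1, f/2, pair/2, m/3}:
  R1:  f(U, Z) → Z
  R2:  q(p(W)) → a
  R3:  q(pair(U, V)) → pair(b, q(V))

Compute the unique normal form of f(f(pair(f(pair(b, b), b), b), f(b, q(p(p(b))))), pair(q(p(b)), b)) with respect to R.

pair(a, b)

1. f(f(pair(f(pair(b, b), b), b), f(b, q(p(p(b))))), pair(q(p(b)), b))  →  pair(q(p(b)), b)   [R1 at ε]
2. pair(q(p(b)), b)  →  pair(a, b)   [R2 at 1]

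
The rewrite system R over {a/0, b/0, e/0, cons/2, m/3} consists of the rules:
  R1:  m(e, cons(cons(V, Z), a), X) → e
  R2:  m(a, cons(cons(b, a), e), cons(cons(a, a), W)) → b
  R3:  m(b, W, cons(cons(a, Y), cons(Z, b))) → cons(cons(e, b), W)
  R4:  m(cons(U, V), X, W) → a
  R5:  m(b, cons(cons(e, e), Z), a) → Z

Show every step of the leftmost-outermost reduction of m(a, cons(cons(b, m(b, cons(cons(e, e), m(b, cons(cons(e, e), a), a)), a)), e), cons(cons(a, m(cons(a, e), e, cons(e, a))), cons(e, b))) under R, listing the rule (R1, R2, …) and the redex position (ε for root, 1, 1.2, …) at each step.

b

1. m(a, cons(cons(b, m(b, cons(cons(e, e), m(b, cons(cons(e, e), a), a)), a)), e), cons(cons(a, m(cons(a, e), e, cons(e, a))), cons(e, b)))  →  m(a, cons(cons(b, m(b, cons(cons(e, e), a), a)), e), cons(cons(a, m(cons(a, e), e, cons(e, a))), cons(e, b)))   [R5 at 2.1.2]
2. m(a, cons(cons(b, m(b, cons(cons(e, e), a), a)), e), cons(cons(a, m(cons(a, e), e, cons(e, a))), cons(e, b)))  →  m(a, cons(cons(b, a), e), cons(cons(a, m(cons(a, e), e, cons(e, a))), cons(e, b)))   [R5 at 2.1.2]
3. m(a, cons(cons(b, a), e), cons(cons(a, m(cons(a, e), e, cons(e, a))), cons(e, b)))  →  m(a, cons(cons(b, a), e), cons(cons(a, a), cons(e, b)))   [R4 at 3.1.2]
4. m(a, cons(cons(b, a), e), cons(cons(a, a), cons(e, b)))  →  b   [R2 at ε]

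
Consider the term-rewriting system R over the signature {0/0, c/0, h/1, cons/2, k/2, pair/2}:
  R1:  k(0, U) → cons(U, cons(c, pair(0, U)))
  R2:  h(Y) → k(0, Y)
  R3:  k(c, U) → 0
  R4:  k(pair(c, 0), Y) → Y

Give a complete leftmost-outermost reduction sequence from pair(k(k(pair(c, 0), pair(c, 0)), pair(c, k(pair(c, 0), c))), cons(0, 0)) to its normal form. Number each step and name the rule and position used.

1. pair(k(k(pair(c, 0), pair(c, 0)), pair(c, k(pair(c, 0), c))), cons(0, 0))  →  pair(k(pair(c, 0), pair(c, k(pair(c, 0), c))), cons(0, 0))   [R4 at 1.1]
2. pair(k(pair(c, 0), pair(c, k(pair(c, 0), c))), cons(0, 0))  →  pair(pair(c, k(pair(c, 0), c)), cons(0, 0))   [R4 at 1]
3. pair(pair(c, k(pair(c, 0), c)), cons(0, 0))  →  pair(pair(c, c), cons(0, 0))   [R4 at 1.2]

pair(pair(c, c), cons(0, 0))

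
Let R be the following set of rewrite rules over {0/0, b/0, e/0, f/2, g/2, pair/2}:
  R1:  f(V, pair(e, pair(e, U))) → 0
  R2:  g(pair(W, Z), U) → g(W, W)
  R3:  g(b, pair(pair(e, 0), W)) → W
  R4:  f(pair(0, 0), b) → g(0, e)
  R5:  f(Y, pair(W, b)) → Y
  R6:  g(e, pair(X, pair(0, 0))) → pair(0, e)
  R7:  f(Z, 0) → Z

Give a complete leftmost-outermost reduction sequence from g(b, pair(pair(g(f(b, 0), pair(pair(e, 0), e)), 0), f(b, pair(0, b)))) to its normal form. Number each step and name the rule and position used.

1. g(b, pair(pair(g(f(b, 0), pair(pair(e, 0), e)), 0), f(b, pair(0, b))))  →  g(b, pair(pair(g(b, pair(pair(e, 0), e)), 0), f(b, pair(0, b))))   [R7 at 2.1.1.1]
2. g(b, pair(pair(g(b, pair(pair(e, 0), e)), 0), f(b, pair(0, b))))  →  g(b, pair(pair(e, 0), f(b, pair(0, b))))   [R3 at 2.1.1]
3. g(b, pair(pair(e, 0), f(b, pair(0, b))))  →  f(b, pair(0, b))   [R3 at ε]
4. f(b, pair(0, b))  →  b   [R5 at ε]

b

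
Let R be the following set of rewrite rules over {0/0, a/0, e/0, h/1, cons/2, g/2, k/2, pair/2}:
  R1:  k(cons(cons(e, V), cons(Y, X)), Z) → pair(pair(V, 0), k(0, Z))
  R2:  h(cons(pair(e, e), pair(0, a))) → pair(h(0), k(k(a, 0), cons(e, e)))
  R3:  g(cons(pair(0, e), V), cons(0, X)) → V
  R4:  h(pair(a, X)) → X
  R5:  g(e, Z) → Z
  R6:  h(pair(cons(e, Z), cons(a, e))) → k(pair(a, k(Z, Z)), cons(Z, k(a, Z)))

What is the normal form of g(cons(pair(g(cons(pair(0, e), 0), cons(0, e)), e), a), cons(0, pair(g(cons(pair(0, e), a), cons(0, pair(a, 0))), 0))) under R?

a

1. g(cons(pair(g(cons(pair(0, e), 0), cons(0, e)), e), a), cons(0, pair(g(cons(pair(0, e), a), cons(0, pair(a, 0))), 0)))  →  g(cons(pair(0, e), a), cons(0, pair(g(cons(pair(0, e), a), cons(0, pair(a, 0))), 0)))   [R3 at 1.1.1]
2. g(cons(pair(0, e), a), cons(0, pair(g(cons(pair(0, e), a), cons(0, pair(a, 0))), 0)))  →  a   [R3 at ε]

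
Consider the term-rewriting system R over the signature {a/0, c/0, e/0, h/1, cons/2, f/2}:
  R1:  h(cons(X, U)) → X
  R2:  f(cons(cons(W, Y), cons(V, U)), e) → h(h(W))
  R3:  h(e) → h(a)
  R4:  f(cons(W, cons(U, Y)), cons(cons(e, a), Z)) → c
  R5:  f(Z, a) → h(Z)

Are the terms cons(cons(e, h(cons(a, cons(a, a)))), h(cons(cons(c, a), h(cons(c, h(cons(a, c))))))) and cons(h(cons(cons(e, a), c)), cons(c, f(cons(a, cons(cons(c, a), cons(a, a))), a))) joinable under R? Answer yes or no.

Reduce t₁ = cons(cons(e, h(cons(a, cons(a, a)))), h(cons(cons(c, a), h(cons(c, h(cons(a, c))))))):
1. cons(cons(e, h(cons(a, cons(a, a)))), h(cons(cons(c, a), h(cons(c, h(cons(a, c)))))))  →  cons(cons(e, a), h(cons(cons(c, a), h(cons(c, h(cons(a, c)))))))   [R1 at 1.2]
2. cons(cons(e, a), h(cons(cons(c, a), h(cons(c, h(cons(a, c)))))))  →  cons(cons(e, a), cons(c, a))   [R1 at 2]

Reduce t₂ = cons(h(cons(cons(e, a), c)), cons(c, f(cons(a, cons(cons(c, a), cons(a, a))), a))):
1. cons(h(cons(cons(e, a), c)), cons(c, f(cons(a, cons(cons(c, a), cons(a, a))), a)))  →  cons(cons(e, a), cons(c, f(cons(a, cons(cons(c, a), cons(a, a))), a)))   [R1 at 1]
2. cons(cons(e, a), cons(c, f(cons(a, cons(cons(c, a), cons(a, a))), a)))  →  cons(cons(e, a), cons(c, h(cons(a, cons(cons(c, a), cons(a, a))))))   [R5 at 2.2]
3. cons(cons(e, a), cons(c, h(cons(a, cons(cons(c, a), cons(a, a))))))  →  cons(cons(e, a), cons(c, a))   [R1 at 2.2]

yes — NF(t₁) = cons(cons(e, a), cons(c, a)), NF(t₂) = cons(cons(e, a), cons(c, a))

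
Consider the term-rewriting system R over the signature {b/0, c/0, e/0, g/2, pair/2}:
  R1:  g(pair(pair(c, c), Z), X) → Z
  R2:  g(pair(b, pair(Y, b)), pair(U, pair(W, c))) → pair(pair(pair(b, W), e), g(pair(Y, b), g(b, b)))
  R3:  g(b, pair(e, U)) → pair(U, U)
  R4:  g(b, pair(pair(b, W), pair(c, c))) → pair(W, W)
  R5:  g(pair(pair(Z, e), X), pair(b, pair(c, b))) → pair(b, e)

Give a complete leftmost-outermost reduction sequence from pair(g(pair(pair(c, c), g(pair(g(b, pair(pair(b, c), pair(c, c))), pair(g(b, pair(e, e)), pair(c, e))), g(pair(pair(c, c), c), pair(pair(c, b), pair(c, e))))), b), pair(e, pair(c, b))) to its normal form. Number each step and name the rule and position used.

pair(pair(pair(e, e), pair(c, e)), pair(e, pair(c, b)))

1. pair(g(pair(pair(c, c), g(pair(g(b, pair(pair(b, c), pair(c, c))), pair(g(b, pair(e, e)), pair(c, e))), g(pair(pair(c, c), c), pair(pair(c, b), pair(c, e))))), b), pair(e, pair(c, b)))  →  pair(g(pair(g(b, pair(pair(b, c), pair(c, c))), pair(g(b, pair(e, e)), pair(c, e))), g(pair(pair(c, c), c), pair(pair(c, b), pair(c, e)))), pair(e, pair(c, b)))   [R1 at 1]
2. pair(g(pair(g(b, pair(pair(b, c), pair(c, c))), pair(g(b, pair(e, e)), pair(c, e))), g(pair(pair(c, c), c), pair(pair(c, b), pair(c, e)))), pair(e, pair(c, b)))  →  pair(g(pair(pair(c, c), pair(g(b, pair(e, e)), pair(c, e))), g(pair(pair(c, c), c), pair(pair(c, b), pair(c, e)))), pair(e, pair(c, b)))   [R4 at 1.1.1]
3. pair(g(pair(pair(c, c), pair(g(b, pair(e, e)), pair(c, e))), g(pair(pair(c, c), c), pair(pair(c, b), pair(c, e)))), pair(e, pair(c, b)))  →  pair(pair(g(b, pair(e, e)), pair(c, e)), pair(e, pair(c, b)))   [R1 at 1]
4. pair(pair(g(b, pair(e, e)), pair(c, e)), pair(e, pair(c, b)))  →  pair(pair(pair(e, e), pair(c, e)), pair(e, pair(c, b)))   [R3 at 1.1]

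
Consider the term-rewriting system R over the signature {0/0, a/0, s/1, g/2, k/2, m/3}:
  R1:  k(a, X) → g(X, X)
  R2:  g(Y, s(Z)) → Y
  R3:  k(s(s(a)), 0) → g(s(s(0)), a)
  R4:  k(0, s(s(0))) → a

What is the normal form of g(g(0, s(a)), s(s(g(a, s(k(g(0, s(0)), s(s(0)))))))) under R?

1. g(g(0, s(a)), s(s(g(a, s(k(g(0, s(0)), s(s(0))))))))  →  g(0, s(a))   [R2 at ε]
2. g(0, s(a))  →  0   [R2 at ε]

0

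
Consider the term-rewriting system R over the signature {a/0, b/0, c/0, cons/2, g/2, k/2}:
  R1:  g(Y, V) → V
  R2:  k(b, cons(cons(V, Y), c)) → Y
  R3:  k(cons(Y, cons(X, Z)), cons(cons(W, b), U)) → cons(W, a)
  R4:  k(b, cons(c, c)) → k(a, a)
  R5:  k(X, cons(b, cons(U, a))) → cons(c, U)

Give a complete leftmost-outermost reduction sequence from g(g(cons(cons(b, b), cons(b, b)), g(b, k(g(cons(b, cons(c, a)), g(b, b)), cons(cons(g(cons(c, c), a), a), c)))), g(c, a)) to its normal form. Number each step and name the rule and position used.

a

1. g(g(cons(cons(b, b), cons(b, b)), g(b, k(g(cons(b, cons(c, a)), g(b, b)), cons(cons(g(cons(c, c), a), a), c)))), g(c, a))  →  g(c, a)   [R1 at ε]
2. g(c, a)  →  a   [R1 at ε]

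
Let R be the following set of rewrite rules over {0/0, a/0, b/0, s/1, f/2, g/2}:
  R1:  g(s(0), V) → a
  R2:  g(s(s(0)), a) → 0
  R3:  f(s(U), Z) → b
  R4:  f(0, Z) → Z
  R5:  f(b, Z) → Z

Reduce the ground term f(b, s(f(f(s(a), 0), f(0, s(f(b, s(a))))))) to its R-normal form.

s(s(s(a)))

1. f(b, s(f(f(s(a), 0), f(0, s(f(b, s(a)))))))  →  s(f(f(s(a), 0), f(0, s(f(b, s(a))))))   [R5 at ε]
2. s(f(f(s(a), 0), f(0, s(f(b, s(a))))))  →  s(f(b, f(0, s(f(b, s(a))))))   [R3 at 1.1]
3. s(f(b, f(0, s(f(b, s(a))))))  →  s(f(0, s(f(b, s(a)))))   [R5 at 1]
4. s(f(0, s(f(b, s(a)))))  →  s(s(f(b, s(a))))   [R4 at 1]
5. s(s(f(b, s(a))))  →  s(s(s(a)))   [R5 at 1.1]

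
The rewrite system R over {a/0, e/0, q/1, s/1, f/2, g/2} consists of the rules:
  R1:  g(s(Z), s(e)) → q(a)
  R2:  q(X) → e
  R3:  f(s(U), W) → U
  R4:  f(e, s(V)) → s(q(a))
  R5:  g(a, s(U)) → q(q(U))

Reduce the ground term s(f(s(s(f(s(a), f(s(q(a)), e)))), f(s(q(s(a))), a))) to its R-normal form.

1. s(f(s(s(f(s(a), f(s(q(a)), e)))), f(s(q(s(a))), a)))  →  s(s(f(s(a), f(s(q(a)), e))))   [R3 at 1]
2. s(s(f(s(a), f(s(q(a)), e))))  →  s(s(a))   [R3 at 1.1]

s(s(a))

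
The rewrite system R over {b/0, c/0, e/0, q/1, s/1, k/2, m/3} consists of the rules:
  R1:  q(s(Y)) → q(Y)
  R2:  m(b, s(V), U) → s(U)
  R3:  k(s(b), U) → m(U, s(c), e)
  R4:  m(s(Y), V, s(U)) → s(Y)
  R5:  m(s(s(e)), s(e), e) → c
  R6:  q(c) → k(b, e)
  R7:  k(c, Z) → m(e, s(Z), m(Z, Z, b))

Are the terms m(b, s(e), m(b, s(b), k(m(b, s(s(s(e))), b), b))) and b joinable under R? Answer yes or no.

Reduce t₁ = m(b, s(e), m(b, s(b), k(m(b, s(s(s(e))), b), b))):
1. m(b, s(e), m(b, s(b), k(m(b, s(s(s(e))), b), b)))  →  s(m(b, s(b), k(m(b, s(s(s(e))), b), b)))   [R2 at ε]
2. s(m(b, s(b), k(m(b, s(s(s(e))), b), b)))  →  s(s(k(m(b, s(s(s(e))), b), b)))   [R2 at 1]
3. s(s(k(m(b, s(s(s(e))), b), b)))  →  s(s(k(s(b), b)))   [R2 at 1.1.1]
4. s(s(k(s(b), b)))  →  s(s(m(b, s(c), e)))   [R3 at 1.1]
5. s(s(m(b, s(c), e)))  →  s(s(s(e)))   [R2 at 1.1]

Reduce t₂ = b:

no — NF(t₁) = s(s(s(e))), NF(t₂) = b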